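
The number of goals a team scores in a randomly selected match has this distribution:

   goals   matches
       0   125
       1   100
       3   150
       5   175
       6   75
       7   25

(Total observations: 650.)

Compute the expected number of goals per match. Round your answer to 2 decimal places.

Total = 650, so P(goals=0) = 125/650, etc.
E[X] = (5/26)·0 + (2/13)·1 + (3/13)·3 + (7/26)·5 + (3/26)·6 + (1/26)·7
     = 41/13 ≈ 3.15

3.15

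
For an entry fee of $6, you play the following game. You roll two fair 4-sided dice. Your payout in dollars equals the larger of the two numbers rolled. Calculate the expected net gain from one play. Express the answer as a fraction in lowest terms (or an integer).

-23/8 dollars

Distribution of the larger of the two numbers rolled: 1 w.p. 1/16, 2 w.p. 3/16, 3 w.p. 5/16, 4 w.p. 7/16
E[payout] = (1/16)·1 + (3/16)·2 + (5/16)·3 + (7/16)·4 = 25/8
Expected profit = 25/8 − 6 = -23/8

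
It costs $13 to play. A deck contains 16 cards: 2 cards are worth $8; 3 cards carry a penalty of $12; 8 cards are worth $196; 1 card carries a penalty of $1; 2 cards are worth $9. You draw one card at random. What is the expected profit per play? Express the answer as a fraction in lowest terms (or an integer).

E[payout] = (2/16)·8 + (3/16)·(-12) + (8/16)·196 + (1/16)·(-1) + (2/16)·9 = 1565/16
Expected profit = 1565/16 − 13 = 1357/16

1357/16 dollars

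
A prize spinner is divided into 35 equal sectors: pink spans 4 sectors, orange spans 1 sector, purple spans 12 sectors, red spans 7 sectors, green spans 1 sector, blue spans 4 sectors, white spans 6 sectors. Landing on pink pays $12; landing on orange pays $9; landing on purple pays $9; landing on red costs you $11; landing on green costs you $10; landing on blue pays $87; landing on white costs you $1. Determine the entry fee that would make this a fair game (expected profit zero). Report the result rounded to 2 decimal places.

$12.00

E[payout] = (4/35)·12 + (1/35)·9 + (12/35)·9 + (7/35)·(-11) + (1/35)·(-10) + (4/35)·87 + (6/35)·(-1) = 12
Fair fee = E[payout] = 12 ≈ $12.00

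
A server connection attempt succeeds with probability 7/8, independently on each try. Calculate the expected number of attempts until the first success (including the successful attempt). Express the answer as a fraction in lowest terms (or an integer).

8/7

For a geometric distribution, E[trials] = 1/p = 1/(7/8) = 8/7.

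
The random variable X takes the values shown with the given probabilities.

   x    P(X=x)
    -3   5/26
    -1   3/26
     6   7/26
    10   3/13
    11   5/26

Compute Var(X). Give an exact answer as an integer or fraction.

E[X] = (5/26)·(-3) + (3/26)·(-1) + (7/26)·6 + (3/13)·10 + (5/26)·11 = 139/26
E[X²] = (5/26)·9 + (3/26)·1 + (7/26)·36 + (3/13)·100 + (5/26)·121 = 1505/26
Var(X) = 1505/26 − (139/26)² = 19809/676

19809/676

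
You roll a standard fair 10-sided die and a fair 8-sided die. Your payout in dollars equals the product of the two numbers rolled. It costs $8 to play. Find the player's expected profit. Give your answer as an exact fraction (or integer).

67/4 dollars

Distribution of the product of the two numbers rolled: 1 w.p. 1/80, 2 w.p. 1/40, 3 w.p. 1/40, 4 w.p. 3/80, 5 w.p. 1/40, 6 w.p. 1/20, …
E[payout] = (1/80)·1 + (1/40)·2 + (1/40)·3 + (3/80)·4 + (1/40)·5 + (1/20)·6 + (1/40)·7 + (1/20)·8 + (1/40)·9 + (3/80)·10 + (1/20)·12 + (1/40)·14 + (1/40)·15 + (3/80)·16 + (3/80)·18 + (3/80)·20 + (1/40)·21 + (1/20)·24 + (1/80)·25 + (1/80)·27 + (1/40)·28 + (3/80)·30 + (1/40)·32 + (1/40)·35 + (1/40)·36 + (3/80)·40 + (1/40)·42 + (1/80)·45 + (1/40)·48 + (1/80)·49 + (1/80)·50 + (1/80)·54 + (1/40)·56 + (1/80)·60 + (1/80)·63 + (1/80)·64 + (1/80)·70 + (1/80)·72 + (1/80)·80 = 99/4
Expected profit = 99/4 − 8 = 67/4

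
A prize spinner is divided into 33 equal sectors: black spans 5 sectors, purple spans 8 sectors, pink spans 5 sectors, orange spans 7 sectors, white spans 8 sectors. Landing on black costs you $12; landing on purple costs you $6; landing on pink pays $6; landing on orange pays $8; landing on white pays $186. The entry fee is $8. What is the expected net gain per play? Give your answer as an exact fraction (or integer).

1202/33 dollars

E[payout] = (5/33)·(-12) + (8/33)·(-6) + (5/33)·6 + (7/33)·8 + (8/33)·186 = 1466/33
Expected profit = 1466/33 − 8 = 1202/33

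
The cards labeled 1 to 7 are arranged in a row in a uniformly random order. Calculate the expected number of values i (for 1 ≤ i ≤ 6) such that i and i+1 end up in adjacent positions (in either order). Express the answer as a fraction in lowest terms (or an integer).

For each i ∈ {1,…,6}, let Xᵢ = 1 if i and i+1 are adjacent. P(Xᵢ=1) = 2·(7−1)!/7! = 2/7.
By linearity, E[ΣXᵢ] = (6)·(2/7) = 12/7.

12/7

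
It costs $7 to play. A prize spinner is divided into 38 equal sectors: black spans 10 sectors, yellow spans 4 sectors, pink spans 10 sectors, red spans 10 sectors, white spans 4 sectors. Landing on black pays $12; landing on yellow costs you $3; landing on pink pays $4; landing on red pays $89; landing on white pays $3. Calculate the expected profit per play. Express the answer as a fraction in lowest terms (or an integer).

392/19 dollars

E[payout] = (10/38)·12 + (4/38)·(-3) + (10/38)·4 + (10/38)·89 + (4/38)·3 = 525/19
Expected profit = 525/19 − 7 = 392/19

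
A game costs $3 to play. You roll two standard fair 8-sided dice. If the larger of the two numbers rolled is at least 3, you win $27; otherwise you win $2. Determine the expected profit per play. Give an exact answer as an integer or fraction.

E[payout] = (1/16)·2 + (15/16)·27 = 407/16
Expected profit = 407/16 − 3 = 359/16

359/16 dollars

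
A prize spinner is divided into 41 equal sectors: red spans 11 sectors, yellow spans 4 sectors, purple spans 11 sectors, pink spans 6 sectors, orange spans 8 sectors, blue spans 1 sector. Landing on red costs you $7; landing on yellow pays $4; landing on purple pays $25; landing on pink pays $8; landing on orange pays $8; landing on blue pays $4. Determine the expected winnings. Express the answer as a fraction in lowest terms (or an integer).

330/41 dollars

E[payout] = (11/41)·(-7) + (4/41)·4 + (11/41)·25 + (6/41)·8 + (8/41)·8 + (1/41)·4 = 330/41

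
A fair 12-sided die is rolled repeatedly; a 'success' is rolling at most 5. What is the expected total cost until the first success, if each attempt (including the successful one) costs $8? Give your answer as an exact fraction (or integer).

E[#attempts] = 1/p = 12/5; E[cost] = 8·12/5 = 96/5.

96/5 dollars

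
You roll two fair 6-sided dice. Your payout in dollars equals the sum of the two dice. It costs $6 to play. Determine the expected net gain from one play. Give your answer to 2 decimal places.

$1.00

Distribution of the sum of the two dice: 2 w.p. 1/36, 3 w.p. 1/18, 4 w.p. 1/12, 5 w.p. 1/9, 6 w.p. 5/36, 7 w.p. 1/6, …
E[payout] = (1/36)·2 + (1/18)·3 + (1/12)·4 + (1/9)·5 + (5/36)·6 + (1/6)·7 + (5/36)·8 + (1/9)·9 + (1/12)·10 + (1/18)·11 + (1/36)·12 = 7
Expected profit = 7 − 6 = 1 ≈ $1.00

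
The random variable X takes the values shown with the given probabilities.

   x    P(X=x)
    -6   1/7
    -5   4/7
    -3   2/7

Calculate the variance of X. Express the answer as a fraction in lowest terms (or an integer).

E[X] = (1/7)·(-6) + (4/7)·(-5) + (2/7)·(-3) = -32/7
E[X²] = (1/7)·36 + (4/7)·25 + (2/7)·9 = 22
Var(X) = 22 − (-32/7)² = 54/49

54/49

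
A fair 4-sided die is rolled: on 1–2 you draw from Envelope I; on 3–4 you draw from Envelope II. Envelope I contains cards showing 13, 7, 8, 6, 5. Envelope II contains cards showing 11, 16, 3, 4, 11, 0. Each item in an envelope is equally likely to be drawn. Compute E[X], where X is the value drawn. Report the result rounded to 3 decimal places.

7.650

E[X | Envelope I] = (13 + 7 + 8 + 6 + 5)/5 = 39/5
E[X | Envelope II] = (11 + 16 + 3 + 4 + 11 + 0)/6 = 15/2
E[X] = (1/2)·39/5 + (1/2)·15/2 = 153/20 ≈ 7.650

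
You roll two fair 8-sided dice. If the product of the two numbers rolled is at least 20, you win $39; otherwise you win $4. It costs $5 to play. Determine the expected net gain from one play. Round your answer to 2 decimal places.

E[payout] = (9/16)·4 + (7/16)·39 = 309/16
Expected profit = 309/16 − 5 = 229/16 ≈ $14.31

$14.31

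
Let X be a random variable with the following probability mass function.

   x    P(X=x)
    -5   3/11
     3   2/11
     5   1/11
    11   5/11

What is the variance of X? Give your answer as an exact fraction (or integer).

E[X] = (3/11)·(-5) + (2/11)·3 + (1/11)·5 + (5/11)·11 = 51/11
E[X²] = (3/11)·25 + (2/11)·9 + (1/11)·25 + (5/11)·121 = 723/11
Var(X) = 723/11 − (51/11)² = 5352/121

5352/121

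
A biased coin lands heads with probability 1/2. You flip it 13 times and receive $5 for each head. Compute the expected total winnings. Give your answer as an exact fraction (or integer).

65/2 dollars

E[#heads] = 13·1/2 = 13/2 (linearity over flips).
E[winnings] = 5·13/2 = 65/2.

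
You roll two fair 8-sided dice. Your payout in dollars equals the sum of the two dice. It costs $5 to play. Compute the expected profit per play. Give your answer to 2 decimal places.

$4.00

Distribution of the sum of the two dice: 2 w.p. 1/64, 3 w.p. 1/32, 4 w.p. 3/64, 5 w.p. 1/16, 6 w.p. 5/64, 7 w.p. 3/32, …
E[payout] = (1/64)·2 + (1/32)·3 + (3/64)·4 + (1/16)·5 + (5/64)·6 + (3/32)·7 + (7/64)·8 + (1/8)·9 + (7/64)·10 + (3/32)·11 + (5/64)·12 + (1/16)·13 + (3/64)·14 + (1/32)·15 + (1/64)·16 = 9
Expected profit = 9 − 5 = 4 ≈ $4.00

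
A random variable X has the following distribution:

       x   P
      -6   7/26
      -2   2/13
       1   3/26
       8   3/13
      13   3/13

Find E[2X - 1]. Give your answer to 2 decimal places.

5.08

E[2x-1] = (7/26)·(-13) + (2/13)·(-5) + (3/26)·1 + (3/13)·15 + (3/13)·25
     = 66/13 ≈ 5.08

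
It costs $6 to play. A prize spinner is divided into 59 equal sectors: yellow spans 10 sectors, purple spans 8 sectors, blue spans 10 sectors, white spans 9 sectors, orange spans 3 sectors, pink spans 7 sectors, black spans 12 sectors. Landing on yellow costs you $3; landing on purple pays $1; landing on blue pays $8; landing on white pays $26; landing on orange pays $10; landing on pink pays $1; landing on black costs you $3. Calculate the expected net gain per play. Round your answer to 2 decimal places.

E[payout] = (10/59)·(-3) + (8/59)·1 + (10/59)·8 + (9/59)·26 + (3/59)·10 + (7/59)·1 + (12/59)·(-3) = 293/59
Expected profit = 293/59 − 6 = -61/59 ≈ -$1.03

-$1.03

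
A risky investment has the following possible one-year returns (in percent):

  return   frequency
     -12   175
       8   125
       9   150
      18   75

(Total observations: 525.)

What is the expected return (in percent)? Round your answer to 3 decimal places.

Total = 525, so P(return=-12) = 175/525, etc.
E[X] = (1/3)·(-12) + (5/21)·8 + (2/7)·9 + (1/7)·18
     = 64/21 ≈ 3.048

3.048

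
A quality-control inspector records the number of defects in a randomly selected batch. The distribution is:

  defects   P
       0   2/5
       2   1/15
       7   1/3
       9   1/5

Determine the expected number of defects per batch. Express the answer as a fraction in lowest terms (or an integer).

64/15

E[X] = (2/5)·0 + (1/15)·2 + (1/3)·7 + (1/5)·9
     = 64/15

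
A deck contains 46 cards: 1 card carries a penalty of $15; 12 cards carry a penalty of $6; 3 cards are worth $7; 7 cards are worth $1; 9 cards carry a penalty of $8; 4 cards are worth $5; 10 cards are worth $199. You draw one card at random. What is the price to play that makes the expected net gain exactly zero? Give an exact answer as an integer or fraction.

E[payout] = (1/46)·(-15) + (12/46)·(-6) + (3/46)·7 + (7/46)·1 + (9/46)·(-8) + (4/46)·5 + (10/46)·199 = 1879/46
Fair fee = E[payout] = 1879/46

1879/46 dollars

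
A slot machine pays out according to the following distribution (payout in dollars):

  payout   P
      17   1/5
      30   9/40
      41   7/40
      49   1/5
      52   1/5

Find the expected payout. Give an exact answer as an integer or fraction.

1501/40 dollars

E[X] = (1/5)·17 + (9/40)·30 + (7/40)·41 + (1/5)·49 + (1/5)·52
     = 1501/40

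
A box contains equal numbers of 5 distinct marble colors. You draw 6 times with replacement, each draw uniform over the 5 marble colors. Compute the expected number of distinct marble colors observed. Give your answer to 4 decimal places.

Let Xⱼ=1 if type j appears at least once. P(Xⱼ=1) = 1 − ((5−1)/5)^6 = 11529/15625.
E[#distinct] = 5·11529/15625 = 11529/3125.
≈ 3.6893

3.6893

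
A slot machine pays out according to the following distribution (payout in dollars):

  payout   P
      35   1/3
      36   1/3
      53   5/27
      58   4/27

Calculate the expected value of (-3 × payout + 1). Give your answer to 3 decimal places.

E[-3x+1] = (1/3)·(-104) + (1/3)·(-107) + (5/27)·(-158) + (4/27)·(-173)
     = -1127/9 ≈ -125.222

-125.222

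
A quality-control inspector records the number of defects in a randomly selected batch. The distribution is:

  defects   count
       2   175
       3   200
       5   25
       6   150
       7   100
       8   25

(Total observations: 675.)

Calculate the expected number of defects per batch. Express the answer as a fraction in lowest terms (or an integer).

Total = 675, so P(defects=2) = 175/675, etc.
E[X] = (7/27)·2 + (8/27)·3 + (1/27)·5 + (2/9)·6 + (4/27)·7 + (1/27)·8
     = 115/27

115/27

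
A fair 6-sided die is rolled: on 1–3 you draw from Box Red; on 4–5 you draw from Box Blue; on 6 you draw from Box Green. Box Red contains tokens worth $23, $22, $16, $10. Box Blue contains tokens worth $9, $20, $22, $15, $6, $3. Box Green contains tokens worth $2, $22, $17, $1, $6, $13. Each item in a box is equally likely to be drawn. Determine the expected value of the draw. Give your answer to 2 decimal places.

E[X | Box Red] = (23 + 22 + 16 + 10)/4 = 71/4
E[X | Box Blue] = (9 + 20 + 22 + 15 + 6 + 3)/6 = 25/2
E[X | Box Green] = (2 + 22 + 17 + 1 + 6 + 13)/6 = 61/6
E[X] = (1/2)·71/4 + (1/3)·25/2 + (1/6)·61/6 = 1061/72 ≈ 14.74

$14.74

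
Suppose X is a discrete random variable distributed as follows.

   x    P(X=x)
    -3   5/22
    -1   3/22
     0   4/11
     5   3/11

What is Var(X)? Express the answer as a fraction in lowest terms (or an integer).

E[X] = (5/22)·(-3) + (3/22)·(-1) + (4/11)·0 + (3/11)·5 = 6/11
E[X²] = (5/22)·9 + (3/22)·1 + (4/11)·0 + (3/11)·25 = 9
Var(X) = 9 − (6/11)² = 1053/121

1053/121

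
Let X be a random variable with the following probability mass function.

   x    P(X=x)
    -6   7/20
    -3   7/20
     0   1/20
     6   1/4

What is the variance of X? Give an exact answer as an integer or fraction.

E[X] = (7/20)·(-6) + (7/20)·(-3) + (1/20)·0 + (1/4)·6 = -33/20
E[X²] = (7/20)·36 + (7/20)·9 + (1/20)·0 + (1/4)·36 = 99/4
Var(X) = 99/4 − (-33/20)² = 8811/400

8811/400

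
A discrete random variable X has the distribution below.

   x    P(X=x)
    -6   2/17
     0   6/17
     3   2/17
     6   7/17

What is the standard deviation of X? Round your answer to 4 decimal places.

E[X] = 36/17, E[X²] = 342/17
Var(X) = E[X²] − (E[X])² = 342/17 − 1296/289 = 4518/289
SD(X) = √(4518/289) ≈ 3.9539

3.9539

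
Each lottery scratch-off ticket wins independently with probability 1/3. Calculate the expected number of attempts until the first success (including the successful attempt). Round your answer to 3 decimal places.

For a geometric distribution, E[trials] = 1/p = 1/(1/3) = 3.
≈ 3.000

3.000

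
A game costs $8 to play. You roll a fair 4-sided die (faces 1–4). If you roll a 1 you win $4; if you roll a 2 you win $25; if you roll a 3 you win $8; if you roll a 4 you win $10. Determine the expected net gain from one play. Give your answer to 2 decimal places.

$3.75

E[payout] = (1/4)·4 + (1/4)·8 + (1/4)·10 + (1/4)·25 = 47/4
Expected profit = 47/4 − 8 = 15/4 ≈ $3.75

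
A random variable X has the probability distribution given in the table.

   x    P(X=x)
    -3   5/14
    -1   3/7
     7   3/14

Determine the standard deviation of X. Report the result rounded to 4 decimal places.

3.7607

E[X] = 0, E[X²] = 99/7
Var(X) = E[X²] − (E[X])² = 99/7 − 0 = 99/7
SD(X) = √(99/7) ≈ 3.7607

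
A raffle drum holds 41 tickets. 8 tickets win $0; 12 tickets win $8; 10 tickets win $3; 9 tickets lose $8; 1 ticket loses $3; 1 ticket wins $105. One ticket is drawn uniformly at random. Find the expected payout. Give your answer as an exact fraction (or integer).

156/41 dollars

E[payout] = (8/41)·0 + (12/41)·8 + (10/41)·3 + (9/41)·(-8) + (1/41)·(-3) + (1/41)·105 = 156/41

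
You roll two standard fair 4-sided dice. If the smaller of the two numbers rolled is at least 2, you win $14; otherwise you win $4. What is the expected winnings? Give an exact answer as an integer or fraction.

E[payout] = (7/16)·4 + (9/16)·14 = 77/8

77/8 dollars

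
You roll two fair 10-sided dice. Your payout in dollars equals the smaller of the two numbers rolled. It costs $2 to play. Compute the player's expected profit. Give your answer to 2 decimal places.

$1.85

Distribution of the smaller of the two numbers rolled: 1 w.p. 19/100, 2 w.p. 17/100, 3 w.p. 3/20, 4 w.p. 13/100, 5 w.p. 11/100, 6 w.p. 9/100, …
E[payout] = (19/100)·1 + (17/100)·2 + (3/20)·3 + (13/100)·4 + (11/100)·5 + (9/100)·6 + (7/100)·7 + (1/20)·8 + (3/100)·9 + (1/100)·10 = 77/20
Expected profit = 77/20 − 2 = 37/20 ≈ $1.85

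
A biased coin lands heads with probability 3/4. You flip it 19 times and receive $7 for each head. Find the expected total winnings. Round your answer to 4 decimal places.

$99.7500

E[#heads] = 19·3/4 = 57/4 (linearity over flips).
E[winnings] = 7·57/4 = 399/4.
≈ 99.7500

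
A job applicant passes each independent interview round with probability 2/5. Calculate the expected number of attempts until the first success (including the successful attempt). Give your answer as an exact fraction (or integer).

For a geometric distribution, E[trials] = 1/p = 1/(2/5) = 5/2.

5/2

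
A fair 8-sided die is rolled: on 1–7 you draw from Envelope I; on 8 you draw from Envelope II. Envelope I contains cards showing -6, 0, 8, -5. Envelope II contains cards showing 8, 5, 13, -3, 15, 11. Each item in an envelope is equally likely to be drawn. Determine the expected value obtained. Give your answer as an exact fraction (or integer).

35/96

E[X | Envelope I] = (-6 + 0 + 8 − 5)/4 = -3/4
E[X | Envelope II] = (8 + 5 + 13 − 3 + 15 + 11)/6 = 49/6
E[X] = (7/8)·(-3/4) + (1/8)·49/6 = 35/96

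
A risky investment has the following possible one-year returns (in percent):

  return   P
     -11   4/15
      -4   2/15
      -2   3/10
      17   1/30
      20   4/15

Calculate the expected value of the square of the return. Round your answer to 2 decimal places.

E[X²] = (4/15)·121 + (2/15)·16 + (3/10)·4 + (1/30)·289 + (4/15)·400
     = 1519/10 ≈ 151.90

151.90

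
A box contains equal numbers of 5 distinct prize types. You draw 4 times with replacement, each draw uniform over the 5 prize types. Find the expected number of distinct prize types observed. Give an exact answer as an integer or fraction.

Let Xⱼ=1 if type j appears at least once. P(Xⱼ=1) = 1 − ((5−1)/5)^4 = 369/625.
E[#distinct] = 5·369/625 = 369/125.

369/125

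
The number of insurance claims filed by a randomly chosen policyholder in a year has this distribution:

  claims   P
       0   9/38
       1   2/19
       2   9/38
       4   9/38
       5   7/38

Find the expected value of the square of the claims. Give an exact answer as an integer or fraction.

359/38

E[X²] = (9/38)·0 + (2/19)·1 + (9/38)·4 + (9/38)·16 + (7/38)·25
     = 359/38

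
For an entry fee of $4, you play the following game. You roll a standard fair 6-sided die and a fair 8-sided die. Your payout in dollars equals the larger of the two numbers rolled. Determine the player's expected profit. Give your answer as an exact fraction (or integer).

Distribution of the larger of the two numbers rolled: 1 w.p. 1/48, 2 w.p. 1/16, 3 w.p. 5/48, 4 w.p. 7/48, 5 w.p. 3/16, 6 w.p. 11/48, …
E[payout] = (1/48)·1 + (1/16)·2 + (5/48)·3 + (7/48)·4 + (3/16)·5 + (11/48)·6 + (1/8)·7 + (1/8)·8 = 251/48
Expected profit = 251/48 − 4 = 59/48

59/48 dollars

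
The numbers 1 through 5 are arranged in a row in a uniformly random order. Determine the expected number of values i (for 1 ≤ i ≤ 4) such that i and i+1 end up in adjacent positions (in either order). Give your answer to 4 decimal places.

For each i ∈ {1,…,4}, let Xᵢ = 1 if i and i+1 are adjacent. P(Xᵢ=1) = 2·(5−1)!/5! = 2/5.
By linearity, E[ΣXᵢ] = (4)·(2/5) = 8/5.
≈ 1.6000

1.6000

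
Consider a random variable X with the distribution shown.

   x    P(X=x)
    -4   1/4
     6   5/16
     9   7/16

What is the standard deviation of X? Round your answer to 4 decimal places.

5.2467

E[X] = 77/16, E[X²] = 811/16
Var(X) = E[X²] − (E[X])² = 811/16 − 5929/256 = 7047/256
SD(X) = √(7047/256) ≈ 5.2467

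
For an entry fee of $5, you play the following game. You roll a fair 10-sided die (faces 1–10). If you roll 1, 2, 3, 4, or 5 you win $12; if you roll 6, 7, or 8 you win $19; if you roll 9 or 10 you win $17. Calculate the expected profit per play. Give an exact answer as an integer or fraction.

E[payout] = (1/2)·12 + (1/5)·17 + (3/10)·19 = 151/10
Expected profit = 151/10 − 5 = 101/10

101/10 dollars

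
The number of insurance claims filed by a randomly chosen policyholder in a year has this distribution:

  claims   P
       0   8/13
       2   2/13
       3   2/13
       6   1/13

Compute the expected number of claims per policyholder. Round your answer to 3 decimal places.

1.231

E[X] = (8/13)·0 + (2/13)·2 + (2/13)·3 + (1/13)·6
     = 16/13 ≈ 1.231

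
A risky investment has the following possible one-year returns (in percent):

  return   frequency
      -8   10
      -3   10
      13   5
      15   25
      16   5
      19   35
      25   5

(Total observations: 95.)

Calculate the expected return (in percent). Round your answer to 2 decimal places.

12.63

Total = 95, so P(return=-8) = 10/95, etc.
E[X] = (2/19)·(-8) + (2/19)·(-3) + (1/19)·13 + (5/19)·15 + (1/19)·16 + (7/19)·19 + (1/19)·25
     = 240/19 ≈ 12.63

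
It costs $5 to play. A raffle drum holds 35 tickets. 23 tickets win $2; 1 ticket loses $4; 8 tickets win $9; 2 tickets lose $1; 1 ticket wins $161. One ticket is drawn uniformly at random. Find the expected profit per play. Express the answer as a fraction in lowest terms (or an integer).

14/5 dollars

E[payout] = (23/35)·2 + (1/35)·(-4) + (8/35)·9 + (2/35)·(-1) + (1/35)·161 = 39/5
Expected profit = 39/5 − 5 = 14/5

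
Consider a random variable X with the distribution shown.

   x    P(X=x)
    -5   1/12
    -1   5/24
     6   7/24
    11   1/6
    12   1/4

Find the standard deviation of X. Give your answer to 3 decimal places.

5.784

E[X] = 143/24, E[X²] = 1655/24
Var(X) = E[X²] − (E[X])² = 1655/24 − 20449/576 = 19271/576
SD(X) = √(19271/576) ≈ 5.784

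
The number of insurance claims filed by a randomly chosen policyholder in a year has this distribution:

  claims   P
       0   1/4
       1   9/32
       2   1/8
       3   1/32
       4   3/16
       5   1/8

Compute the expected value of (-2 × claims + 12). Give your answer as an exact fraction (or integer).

8

E[-2x+12] = (1/4)·12 + (9/32)·10 + (1/8)·8 + (1/32)·6 + (3/16)·4 + (1/8)·2
     = 8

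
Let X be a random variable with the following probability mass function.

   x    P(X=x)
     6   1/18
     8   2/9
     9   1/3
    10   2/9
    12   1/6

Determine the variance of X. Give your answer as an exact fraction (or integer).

7/3

E[X] = (1/18)·6 + (2/9)·8 + (1/3)·9 + (2/9)·10 + (1/6)·12 = 28/3
E[X²] = (1/18)·36 + (2/9)·64 + (1/3)·81 + (2/9)·100 + (1/6)·144 = 805/9
Var(X) = 805/9 − (28/3)² = 7/3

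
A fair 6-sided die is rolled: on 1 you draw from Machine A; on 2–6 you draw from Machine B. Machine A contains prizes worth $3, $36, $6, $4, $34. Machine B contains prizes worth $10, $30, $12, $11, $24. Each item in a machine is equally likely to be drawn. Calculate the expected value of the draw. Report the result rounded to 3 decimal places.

$17.267

E[X | Machine A] = (3 + 36 + 6 + 4 + 34)/5 = 83/5
E[X | Machine B] = (10 + 30 + 12 + 11 + 24)/5 = 87/5
E[X] = (1/6)·83/5 + (5/6)·87/5 = 259/15 ≈ 17.267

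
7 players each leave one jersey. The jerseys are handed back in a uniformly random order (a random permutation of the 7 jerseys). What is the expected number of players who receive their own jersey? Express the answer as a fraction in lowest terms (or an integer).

Let Xᵢ = 1 if person i gets their own jersey. For each i, P(Xᵢ=1) = 1/7.
By linearity of expectation, E[X₁+…+X_7] = 7·(1/7) = 1.

1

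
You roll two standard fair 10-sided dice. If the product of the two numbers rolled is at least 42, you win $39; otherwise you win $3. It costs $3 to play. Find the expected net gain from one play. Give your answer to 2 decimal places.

E[payout] = (18/25)·3 + (7/25)·39 = 327/25
Expected profit = 327/25 − 3 = 252/25 ≈ $10.08

$10.08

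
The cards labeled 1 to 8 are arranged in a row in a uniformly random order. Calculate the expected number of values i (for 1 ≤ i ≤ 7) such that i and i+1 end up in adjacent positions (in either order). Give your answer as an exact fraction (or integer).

For each i ∈ {1,…,7}, let Xᵢ = 1 if i and i+1 are adjacent. P(Xᵢ=1) = 2·(8−1)!/8! = 2/8.
By linearity, E[ΣXᵢ] = (7)·(2/8) = 7/4.

7/4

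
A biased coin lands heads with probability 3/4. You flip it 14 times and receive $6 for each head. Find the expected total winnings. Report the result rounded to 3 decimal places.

$63.000

E[#heads] = 14·3/4 = 21/2 (linearity over flips).
E[winnings] = 6·21/2 = 63.
≈ 63.000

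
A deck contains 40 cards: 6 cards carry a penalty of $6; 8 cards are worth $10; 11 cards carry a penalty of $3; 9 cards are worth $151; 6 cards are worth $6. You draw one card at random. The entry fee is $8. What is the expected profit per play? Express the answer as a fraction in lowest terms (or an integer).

543/20 dollars

E[payout] = (6/40)·(-6) + (8/40)·10 + (11/40)·(-3) + (9/40)·151 + (6/40)·6 = 703/20
Expected profit = 703/20 − 8 = 543/20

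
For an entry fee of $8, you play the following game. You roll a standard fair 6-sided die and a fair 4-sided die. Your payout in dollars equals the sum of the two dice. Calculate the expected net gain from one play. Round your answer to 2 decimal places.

-$2.00

Distribution of the sum of the two dice: 2 w.p. 1/24, 3 w.p. 1/12, 4 w.p. 1/8, 5 w.p. 1/6, 6 w.p. 1/6, 7 w.p. 1/6, …
E[payout] = (1/24)·2 + (1/12)·3 + (1/8)·4 + (1/6)·5 + (1/6)·6 + (1/6)·7 + (1/8)·8 + (1/12)·9 + (1/24)·10 = 6
Expected profit = 6 − 8 = -2 ≈ -$2.00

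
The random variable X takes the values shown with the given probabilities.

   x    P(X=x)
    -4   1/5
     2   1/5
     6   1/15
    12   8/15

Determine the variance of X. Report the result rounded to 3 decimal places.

E[X] = (1/5)·(-4) + (1/5)·2 + (1/15)·6 + (8/15)·12 = 32/5
E[X²] = (1/5)·16 + (1/5)·4 + (1/15)·36 + (8/15)·144 = 416/5
Var(X) = 416/5 − (32/5)² = 1056/25 ≈ 42.240

42.240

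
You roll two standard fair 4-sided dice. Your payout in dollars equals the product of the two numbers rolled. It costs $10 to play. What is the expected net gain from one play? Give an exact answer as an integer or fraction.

-15/4 dollars

Distribution of the product of the two numbers rolled: 1 w.p. 1/16, 2 w.p. 1/8, 3 w.p. 1/8, 4 w.p. 3/16, 6 w.p. 1/8, 8 w.p. 1/8, …
E[payout] = (1/16)·1 + (1/8)·2 + (1/8)·3 + (3/16)·4 + (1/8)·6 + (1/8)·8 + (1/16)·9 + (1/8)·12 + (1/16)·16 = 25/4
Expected profit = 25/4 − 10 = -15/4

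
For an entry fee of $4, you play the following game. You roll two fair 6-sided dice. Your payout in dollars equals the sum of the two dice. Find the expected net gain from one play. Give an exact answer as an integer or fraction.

Distribution of the sum of the two dice: 2 w.p. 1/36, 3 w.p. 1/18, 4 w.p. 1/12, 5 w.p. 1/9, 6 w.p. 5/36, 7 w.p. 1/6, …
E[payout] = (1/36)·2 + (1/18)·3 + (1/12)·4 + (1/9)·5 + (5/36)·6 + (1/6)·7 + (5/36)·8 + (1/9)·9 + (1/12)·10 + (1/18)·11 + (1/36)·12 = 7
Expected profit = 7 − 4 = 3

$3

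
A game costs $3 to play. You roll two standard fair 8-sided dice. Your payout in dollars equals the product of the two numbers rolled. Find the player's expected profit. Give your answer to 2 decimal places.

$17.25

Distribution of the product of the two numbers rolled: 1 w.p. 1/64, 2 w.p. 1/32, 3 w.p. 1/32, 4 w.p. 3/64, 5 w.p. 1/32, 6 w.p. 1/16, …
E[payout] = (1/64)·1 + (1/32)·2 + (1/32)·3 + (3/64)·4 + (1/32)·5 + (1/16)·6 + (1/32)·7 + (1/16)·8 + (1/64)·9 + (1/32)·10 + (1/16)·12 + (1/32)·14 + (1/32)·15 + (3/64)·16 + (1/32)·18 + (1/32)·20 + (1/32)·21 + (1/16)·24 + (1/64)·25 + (1/32)·28 + (1/32)·30 + (1/32)·32 + (1/32)·35 + (1/64)·36 + (1/32)·40 + (1/32)·42 + (1/32)·48 + (1/64)·49 + (1/32)·56 + (1/64)·64 = 81/4
Expected profit = 81/4 − 3 = 69/4 ≈ $17.25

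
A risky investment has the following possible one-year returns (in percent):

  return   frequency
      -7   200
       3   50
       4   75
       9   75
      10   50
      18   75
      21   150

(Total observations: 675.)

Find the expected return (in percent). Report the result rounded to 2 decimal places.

7.00

Total = 675, so P(return=-7) = 200/675, etc.
E[X] = (8/27)·(-7) + (2/27)·3 + (1/9)·4 + (1/9)·9 + (2/27)·10 + (1/9)·18 + (2/9)·21
     = 7 ≈ 7.00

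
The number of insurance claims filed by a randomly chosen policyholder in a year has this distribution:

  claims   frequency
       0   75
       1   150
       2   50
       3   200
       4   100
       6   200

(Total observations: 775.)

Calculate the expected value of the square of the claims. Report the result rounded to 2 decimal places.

14.13

Total = 775, so P(claims=0) = 75/775, etc.
E[X²] = (3/31)·0 + (6/31)·1 + (2/31)·4 + (8/31)·9 + (4/31)·16 + (8/31)·36
     = 438/31 ≈ 14.13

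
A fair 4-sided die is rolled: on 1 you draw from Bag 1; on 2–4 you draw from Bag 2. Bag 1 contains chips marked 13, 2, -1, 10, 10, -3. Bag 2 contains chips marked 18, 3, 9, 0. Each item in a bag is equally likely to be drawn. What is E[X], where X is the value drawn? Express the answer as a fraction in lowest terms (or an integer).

E[X | Bag 1] = (13 + 2 − 1 + 10 + 10 − 3)/6 = 31/6
E[X | Bag 2] = (18 + 3 + 9 + 0)/4 = 15/2
E[X] = (1/4)·31/6 + (3/4)·15/2 = 83/12

83/12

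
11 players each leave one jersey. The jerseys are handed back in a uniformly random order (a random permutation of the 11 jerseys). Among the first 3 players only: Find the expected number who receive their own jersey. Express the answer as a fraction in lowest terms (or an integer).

3/11

Let Xᵢ = 1 if person i gets their own jersey. For each i, P(Xᵢ=1) = 1/11.
By linearity of expectation, E[X₁+…+X_3] = 3·(1/11) = 3/11.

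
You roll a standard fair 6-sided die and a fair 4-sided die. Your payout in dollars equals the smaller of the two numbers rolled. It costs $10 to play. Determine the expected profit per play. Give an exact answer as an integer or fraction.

-95/12 dollars

Distribution of the smaller of the two numbers rolled: 1 w.p. 3/8, 2 w.p. 7/24, 3 w.p. 5/24, 4 w.p. 1/8
E[payout] = (3/8)·1 + (7/24)·2 + (5/24)·3 + (1/8)·4 = 25/12
Expected profit = 25/12 − 10 = -95/12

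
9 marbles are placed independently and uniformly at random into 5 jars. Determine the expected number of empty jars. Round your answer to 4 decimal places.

0.6711

Let Xⱼ=1 if jar j is empty. P(Xⱼ=1) = ((5-1)/5)^9 = 262144/1953125.
By linearity, E[#empty] = 5·262144/1953125 = 262144/390625.
≈ 0.6711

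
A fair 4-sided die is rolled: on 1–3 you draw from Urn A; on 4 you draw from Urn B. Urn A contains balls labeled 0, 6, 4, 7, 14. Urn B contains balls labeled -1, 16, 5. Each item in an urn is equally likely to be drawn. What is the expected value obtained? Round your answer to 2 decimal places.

E[X | Urn A] = (0 + 6 + 4 + 7 + 14)/5 = 31/5
E[X | Urn B] = (-1 + 16 + 5)/3 = 20/3
E[X] = (3/4)·31/5 + (1/4)·20/3 = 379/60 ≈ 6.32

6.32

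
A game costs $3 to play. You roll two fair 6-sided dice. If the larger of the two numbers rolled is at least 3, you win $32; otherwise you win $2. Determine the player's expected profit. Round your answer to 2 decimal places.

E[payout] = (1/9)·2 + (8/9)·32 = 86/3
Expected profit = 86/3 − 3 = 77/3 ≈ $25.67

$25.67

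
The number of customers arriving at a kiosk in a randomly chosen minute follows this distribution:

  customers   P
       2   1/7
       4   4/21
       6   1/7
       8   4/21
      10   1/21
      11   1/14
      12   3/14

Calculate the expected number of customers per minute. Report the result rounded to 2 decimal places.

7.26

E[X] = (1/7)·2 + (4/21)·4 + (1/7)·6 + (4/21)·8 + (1/21)·10 + (1/14)·11 + (3/14)·12
     = 305/42 ≈ 7.26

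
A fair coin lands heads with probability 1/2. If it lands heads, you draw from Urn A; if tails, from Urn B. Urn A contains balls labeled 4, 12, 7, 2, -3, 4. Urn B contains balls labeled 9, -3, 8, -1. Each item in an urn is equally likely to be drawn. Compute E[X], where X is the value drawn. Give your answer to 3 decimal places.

E[X | Urn A] = (4 + 12 + 7 + 2 − 3 + 4)/6 = 13/3
E[X | Urn B] = (9 − 3 + 8 − 1)/4 = 13/4
E[X] = (1/2)·13/3 + (1/2)·13/4 = 91/24 ≈ 3.792

3.792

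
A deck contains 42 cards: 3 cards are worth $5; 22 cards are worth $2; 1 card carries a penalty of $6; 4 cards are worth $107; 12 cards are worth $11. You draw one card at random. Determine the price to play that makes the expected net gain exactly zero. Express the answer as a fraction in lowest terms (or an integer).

613/42 dollars

E[payout] = (3/42)·5 + (22/42)·2 + (1/42)·(-6) + (4/42)·107 + (12/42)·11 = 613/42
Fair fee = E[payout] = 613/42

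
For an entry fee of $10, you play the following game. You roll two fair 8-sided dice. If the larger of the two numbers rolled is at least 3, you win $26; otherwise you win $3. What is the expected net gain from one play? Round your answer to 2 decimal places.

E[payout] = (1/16)·3 + (15/16)·26 = 393/16
Expected profit = 393/16 − 10 = 233/16 ≈ $14.56

$14.56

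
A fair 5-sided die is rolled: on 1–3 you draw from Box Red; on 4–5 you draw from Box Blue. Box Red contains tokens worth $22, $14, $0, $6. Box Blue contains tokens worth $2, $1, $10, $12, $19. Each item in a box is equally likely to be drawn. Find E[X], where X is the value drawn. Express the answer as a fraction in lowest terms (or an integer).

E[X | Box Red] = (22 + 14 + 0 + 6)/4 = 21/2
E[X | Box Blue] = (2 + 1 + 10 + 12 + 19)/5 = 44/5
E[X] = (3/5)·21/2 + (2/5)·44/5 = 491/50

491/50 dollars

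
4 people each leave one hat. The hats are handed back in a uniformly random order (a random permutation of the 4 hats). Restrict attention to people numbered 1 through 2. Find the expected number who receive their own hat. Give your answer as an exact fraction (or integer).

1/2

Let Xᵢ = 1 if person i gets their own hat. For each i, P(Xᵢ=1) = 1/4.
By linearity of expectation, E[X₁+…+X_2] = 2·(1/4) = 1/2.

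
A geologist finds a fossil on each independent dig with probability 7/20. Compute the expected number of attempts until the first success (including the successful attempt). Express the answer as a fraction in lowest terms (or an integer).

20/7

For a geometric distribution, E[trials] = 1/p = 1/(7/20) = 20/7.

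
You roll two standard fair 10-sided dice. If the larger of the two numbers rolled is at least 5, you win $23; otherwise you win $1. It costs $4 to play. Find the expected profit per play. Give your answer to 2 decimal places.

E[payout] = (4/25)·1 + (21/25)·23 = 487/25
Expected profit = 487/25 − 4 = 387/25 ≈ $15.48

$15.48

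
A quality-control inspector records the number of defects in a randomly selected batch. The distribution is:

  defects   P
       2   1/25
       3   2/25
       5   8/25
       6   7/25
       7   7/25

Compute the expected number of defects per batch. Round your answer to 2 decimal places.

E[X] = (1/25)·2 + (2/25)·3 + (8/25)·5 + (7/25)·6 + (7/25)·7
     = 139/25 ≈ 5.56

5.56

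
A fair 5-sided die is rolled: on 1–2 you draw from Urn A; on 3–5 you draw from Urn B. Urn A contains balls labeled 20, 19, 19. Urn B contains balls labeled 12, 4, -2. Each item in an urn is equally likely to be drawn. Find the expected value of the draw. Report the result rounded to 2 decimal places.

10.53

E[X | Urn A] = (20 + 19 + 19)/3 = 58/3
E[X | Urn B] = (12 + 4 − 2)/3 = 14/3
E[X] = (2/5)·58/3 + (3/5)·14/3 = 158/15 ≈ 10.53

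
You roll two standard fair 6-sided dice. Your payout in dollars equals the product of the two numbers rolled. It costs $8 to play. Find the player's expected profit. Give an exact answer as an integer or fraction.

Distribution of the product of the two numbers rolled: 1 w.p. 1/36, 2 w.p. 1/18, 3 w.p. 1/18, 4 w.p. 1/12, 5 w.p. 1/18, 6 w.p. 1/9, …
E[payout] = (1/36)·1 + (1/18)·2 + (1/18)·3 + (1/12)·4 + (1/18)·5 + (1/9)·6 + (1/18)·8 + (1/36)·9 + (1/18)·10 + (1/9)·12 + (1/18)·15 + (1/36)·16 + (1/18)·18 + (1/18)·20 + (1/18)·24 + (1/36)·25 + (1/18)·30 + (1/36)·36 = 49/4
Expected profit = 49/4 − 8 = 17/4

17/4 dollars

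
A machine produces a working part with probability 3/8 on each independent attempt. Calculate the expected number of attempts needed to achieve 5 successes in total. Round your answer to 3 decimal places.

13.333

By linearity (sum of 5 independent geometric waits), E[trials] = 5/p = 5/(3/8) = 40/3.
≈ 13.333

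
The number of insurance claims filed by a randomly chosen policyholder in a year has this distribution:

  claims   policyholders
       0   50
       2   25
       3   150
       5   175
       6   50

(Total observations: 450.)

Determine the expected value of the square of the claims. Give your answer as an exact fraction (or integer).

305/18

Total = 450, so P(claims=0) = 50/450, etc.
E[X²] = (1/9)·0 + (1/18)·4 + (1/3)·9 + (7/18)·25 + (1/9)·36
     = 305/18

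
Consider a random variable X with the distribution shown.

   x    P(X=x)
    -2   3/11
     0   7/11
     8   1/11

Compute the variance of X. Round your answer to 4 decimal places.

E[X] = (3/11)·(-2) + (7/11)·0 + (1/11)·8 = 2/11
E[X²] = (3/11)·4 + (7/11)·0 + (1/11)·64 = 76/11
Var(X) = 76/11 − (2/11)² = 832/121 ≈ 6.8760

6.8760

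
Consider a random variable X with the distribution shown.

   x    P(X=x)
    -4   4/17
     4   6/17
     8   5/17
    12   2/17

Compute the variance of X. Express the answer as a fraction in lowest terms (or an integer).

7872/289

E[X] = (4/17)·(-4) + (6/17)·4 + (5/17)·8 + (2/17)·12 = 72/17
E[X²] = (4/17)·16 + (6/17)·16 + (5/17)·64 + (2/17)·144 = 768/17
Var(X) = 768/17 − (72/17)² = 7872/289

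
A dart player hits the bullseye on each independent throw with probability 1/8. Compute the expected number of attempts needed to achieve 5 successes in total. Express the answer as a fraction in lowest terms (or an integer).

40

By linearity (sum of 5 independent geometric waits), E[trials] = 5/p = 5/(1/8) = 40.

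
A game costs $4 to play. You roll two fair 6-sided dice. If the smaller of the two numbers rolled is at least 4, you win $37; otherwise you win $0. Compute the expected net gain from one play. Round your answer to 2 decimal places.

E[payout] = (3/4)·0 + (1/4)·37 = 37/4
Expected profit = 37/4 − 4 = 21/4 ≈ $5.25

$5.25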